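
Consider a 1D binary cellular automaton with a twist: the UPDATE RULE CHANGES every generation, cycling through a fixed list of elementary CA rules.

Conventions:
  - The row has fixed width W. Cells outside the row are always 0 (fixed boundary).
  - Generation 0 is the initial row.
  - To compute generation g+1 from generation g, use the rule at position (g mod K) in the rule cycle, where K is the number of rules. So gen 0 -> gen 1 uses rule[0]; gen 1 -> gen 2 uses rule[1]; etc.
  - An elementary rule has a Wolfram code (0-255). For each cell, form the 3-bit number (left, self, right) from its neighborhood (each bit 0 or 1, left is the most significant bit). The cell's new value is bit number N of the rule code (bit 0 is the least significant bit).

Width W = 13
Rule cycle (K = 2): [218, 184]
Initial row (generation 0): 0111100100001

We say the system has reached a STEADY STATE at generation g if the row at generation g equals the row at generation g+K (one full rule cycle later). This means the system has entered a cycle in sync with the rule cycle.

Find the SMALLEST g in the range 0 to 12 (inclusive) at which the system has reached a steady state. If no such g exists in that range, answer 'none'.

Answer: none

Derivation:
Gen 0: 0111100100001
Gen 1 (rule 218): 1111111010010
Gen 2 (rule 184): 1111110101001
Gen 3 (rule 218): 1111110000110
Gen 4 (rule 184): 1111101000101
Gen 5 (rule 218): 1111100101000
Gen 6 (rule 184): 1111010010100
Gen 7 (rule 218): 1111001100010
Gen 8 (rule 184): 1110101010001
Gen 9 (rule 218): 1110000001010
Gen 10 (rule 184): 1101000000101
Gen 11 (rule 218): 1100100001000
Gen 12 (rule 184): 1010010000100
Gen 13 (rule 218): 0001101001010
Gen 14 (rule 184): 0001010100101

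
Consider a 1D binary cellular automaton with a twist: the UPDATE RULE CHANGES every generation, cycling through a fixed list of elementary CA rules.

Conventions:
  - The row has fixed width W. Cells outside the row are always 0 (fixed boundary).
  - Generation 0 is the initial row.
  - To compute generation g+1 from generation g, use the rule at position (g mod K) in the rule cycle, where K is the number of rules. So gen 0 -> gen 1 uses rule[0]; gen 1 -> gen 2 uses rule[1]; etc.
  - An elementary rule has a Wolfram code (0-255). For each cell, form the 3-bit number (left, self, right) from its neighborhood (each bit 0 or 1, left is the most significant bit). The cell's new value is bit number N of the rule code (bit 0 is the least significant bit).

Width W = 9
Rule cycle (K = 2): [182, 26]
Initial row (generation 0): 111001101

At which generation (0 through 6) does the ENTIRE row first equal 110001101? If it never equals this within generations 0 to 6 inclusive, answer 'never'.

Answer: never

Derivation:
Gen 0: 111001101
Gen 1 (rule 182): 010110011
Gen 2 (rule 26): 100101110
Gen 3 (rule 182): 111110101
Gen 4 (rule 26): 100000000
Gen 5 (rule 182): 110000000
Gen 6 (rule 26): 101000000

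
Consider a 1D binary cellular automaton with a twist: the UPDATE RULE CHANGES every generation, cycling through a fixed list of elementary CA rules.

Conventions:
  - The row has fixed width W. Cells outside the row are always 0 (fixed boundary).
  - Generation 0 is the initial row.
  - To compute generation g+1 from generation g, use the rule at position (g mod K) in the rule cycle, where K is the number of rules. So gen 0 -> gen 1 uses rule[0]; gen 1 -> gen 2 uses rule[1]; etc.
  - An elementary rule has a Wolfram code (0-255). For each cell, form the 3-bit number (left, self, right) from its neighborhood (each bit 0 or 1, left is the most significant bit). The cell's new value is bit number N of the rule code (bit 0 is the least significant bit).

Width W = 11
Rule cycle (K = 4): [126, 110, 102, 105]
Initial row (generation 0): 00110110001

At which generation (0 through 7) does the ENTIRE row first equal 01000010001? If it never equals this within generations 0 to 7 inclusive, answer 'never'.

Answer: 3

Derivation:
Gen 0: 00110110001
Gen 1 (rule 126): 01111111011
Gen 2 (rule 110): 11000001111
Gen 3 (rule 102): 01000010001
Gen 4 (rule 105): 00011000100
Gen 5 (rule 126): 00111101110
Gen 6 (rule 110): 01100111010
Gen 7 (rule 102): 10101001110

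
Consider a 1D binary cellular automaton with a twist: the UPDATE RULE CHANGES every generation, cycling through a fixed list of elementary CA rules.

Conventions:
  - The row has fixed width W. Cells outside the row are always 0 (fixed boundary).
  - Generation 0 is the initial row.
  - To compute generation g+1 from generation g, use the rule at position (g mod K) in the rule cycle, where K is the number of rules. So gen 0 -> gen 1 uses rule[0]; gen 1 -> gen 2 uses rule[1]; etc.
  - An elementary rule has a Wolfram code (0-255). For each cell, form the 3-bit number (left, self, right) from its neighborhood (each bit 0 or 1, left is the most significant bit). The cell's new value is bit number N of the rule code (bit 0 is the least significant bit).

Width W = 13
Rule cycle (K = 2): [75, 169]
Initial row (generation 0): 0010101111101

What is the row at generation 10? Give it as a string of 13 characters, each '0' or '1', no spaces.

Answer: 0100101010100

Derivation:
Gen 0: 0010101111101
Gen 1 (rule 75): 1100001000100
Gen 2 (rule 169): 1001100010001
Gen 3 (rule 75): 0011101100110
Gen 4 (rule 169): 1011011000100
Gen 5 (rule 75): 0011011011001
Gen 6 (rule 169): 1010110110000
Gen 7 (rule 75): 0000110110111
Gen 8 (rule 169): 1110101101110
Gen 9 (rule 75): 1010001101010
Gen 10 (rule 169): 0100101010100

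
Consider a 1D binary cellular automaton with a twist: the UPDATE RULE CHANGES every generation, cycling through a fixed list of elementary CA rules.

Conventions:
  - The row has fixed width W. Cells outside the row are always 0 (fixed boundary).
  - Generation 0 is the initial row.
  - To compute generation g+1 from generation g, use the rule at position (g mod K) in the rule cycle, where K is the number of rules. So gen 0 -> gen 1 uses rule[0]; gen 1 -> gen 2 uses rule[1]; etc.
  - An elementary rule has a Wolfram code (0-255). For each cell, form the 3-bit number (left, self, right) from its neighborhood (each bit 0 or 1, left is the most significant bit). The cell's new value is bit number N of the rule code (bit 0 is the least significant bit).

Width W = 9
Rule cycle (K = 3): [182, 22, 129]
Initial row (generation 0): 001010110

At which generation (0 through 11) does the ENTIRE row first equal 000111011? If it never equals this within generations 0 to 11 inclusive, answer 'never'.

Answer: never

Derivation:
Gen 0: 001010110
Gen 1 (rule 182): 011111001
Gen 2 (rule 22): 100000111
Gen 3 (rule 129): 001110010
Gen 4 (rule 182): 010101111
Gen 5 (rule 22): 110100000
Gen 6 (rule 129): 000001111
Gen 7 (rule 182): 000010110
Gen 8 (rule 22): 000110001
Gen 9 (rule 129): 110000100
Gen 10 (rule 182): 001001110
Gen 11 (rule 22): 011110001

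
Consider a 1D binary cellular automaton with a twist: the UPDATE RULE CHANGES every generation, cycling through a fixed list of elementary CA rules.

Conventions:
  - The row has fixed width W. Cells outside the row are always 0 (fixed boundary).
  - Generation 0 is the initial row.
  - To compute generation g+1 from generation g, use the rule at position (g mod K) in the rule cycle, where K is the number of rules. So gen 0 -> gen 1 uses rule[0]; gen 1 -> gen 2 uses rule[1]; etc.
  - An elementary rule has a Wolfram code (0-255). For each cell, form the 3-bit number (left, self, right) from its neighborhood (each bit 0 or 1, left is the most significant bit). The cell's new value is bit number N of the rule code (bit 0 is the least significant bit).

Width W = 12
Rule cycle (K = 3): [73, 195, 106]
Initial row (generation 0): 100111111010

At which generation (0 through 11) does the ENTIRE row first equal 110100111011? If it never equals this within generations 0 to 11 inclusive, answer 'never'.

Gen 0: 100111111010
Gen 1 (rule 73): 000100001000
Gen 2 (rule 195): 111001110011
Gen 3 (rule 106): 101011010111
Gen 4 (rule 73): 000011000101
Gen 5 (rule 195): 111101011000
Gen 6 (rule 106): 100110111000
Gen 7 (rule 73): 000110101011
Gen 8 (rule 195): 111010000001
Gen 9 (rule 106): 101100000010
Gen 10 (rule 73): 001101111000
Gen 11 (rule 195): 110100111011

Answer: 11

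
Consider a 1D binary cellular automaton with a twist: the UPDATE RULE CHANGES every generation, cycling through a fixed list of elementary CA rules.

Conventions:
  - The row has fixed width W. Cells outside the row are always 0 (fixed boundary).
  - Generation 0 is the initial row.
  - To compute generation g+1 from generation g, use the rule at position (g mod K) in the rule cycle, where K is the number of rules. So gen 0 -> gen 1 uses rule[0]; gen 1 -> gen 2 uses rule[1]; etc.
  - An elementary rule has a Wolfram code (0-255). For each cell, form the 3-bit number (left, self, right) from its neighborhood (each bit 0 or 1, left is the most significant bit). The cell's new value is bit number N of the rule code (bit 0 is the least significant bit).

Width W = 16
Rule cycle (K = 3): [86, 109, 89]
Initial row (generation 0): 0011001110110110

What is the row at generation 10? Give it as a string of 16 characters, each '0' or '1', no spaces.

Answer: 0001110111101111

Derivation:
Gen 0: 0011001110110110
Gen 1 (rule 86): 0101110010010011
Gen 2 (rule 109): 0111010010010011
Gen 3 (rule 89): 0101001001001011
Gen 4 (rule 86): 1101111111111001
Gen 5 (rule 109): 1111000000001001
Gen 6 (rule 89): 1001111111100100
Gen 7 (rule 86): 1110000000111110
Gen 8 (rule 109): 1010111110100010
Gen 9 (rule 89): 0000100010011001
Gen 10 (rule 86): 0001110111101111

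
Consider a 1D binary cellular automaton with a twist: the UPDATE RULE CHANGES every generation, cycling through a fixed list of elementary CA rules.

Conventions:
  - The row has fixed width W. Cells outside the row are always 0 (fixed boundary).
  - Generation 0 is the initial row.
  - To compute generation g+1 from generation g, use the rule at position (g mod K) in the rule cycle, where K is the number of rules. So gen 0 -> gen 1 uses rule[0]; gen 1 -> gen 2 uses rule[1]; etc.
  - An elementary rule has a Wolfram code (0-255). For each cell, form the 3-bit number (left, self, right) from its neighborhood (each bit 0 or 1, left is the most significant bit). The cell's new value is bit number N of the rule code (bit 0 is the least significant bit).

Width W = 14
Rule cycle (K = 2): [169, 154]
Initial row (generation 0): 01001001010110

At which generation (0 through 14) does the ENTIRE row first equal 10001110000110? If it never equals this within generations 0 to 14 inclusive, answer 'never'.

Gen 0: 01001001010110
Gen 1 (rule 169): 00000000101100
Gen 2 (rule 154): 00000001001010
Gen 3 (rule 169): 11111100000100
Gen 4 (rule 154): 11111010001010
Gen 5 (rule 169): 11110100100100
Gen 6 (rule 154): 11100011011010
Gen 7 (rule 169): 11001010110100
Gen 8 (rule 154): 10110000100010
Gen 9 (rule 169): 01100110001000
Gen 10 (rule 154): 11011101010100
Gen 11 (rule 169): 10111010101001
Gen 12 (rule 154): 00110000000110
Gen 13 (rule 169): 10100111110100
Gen 14 (rule 154): 00011111100010

Answer: never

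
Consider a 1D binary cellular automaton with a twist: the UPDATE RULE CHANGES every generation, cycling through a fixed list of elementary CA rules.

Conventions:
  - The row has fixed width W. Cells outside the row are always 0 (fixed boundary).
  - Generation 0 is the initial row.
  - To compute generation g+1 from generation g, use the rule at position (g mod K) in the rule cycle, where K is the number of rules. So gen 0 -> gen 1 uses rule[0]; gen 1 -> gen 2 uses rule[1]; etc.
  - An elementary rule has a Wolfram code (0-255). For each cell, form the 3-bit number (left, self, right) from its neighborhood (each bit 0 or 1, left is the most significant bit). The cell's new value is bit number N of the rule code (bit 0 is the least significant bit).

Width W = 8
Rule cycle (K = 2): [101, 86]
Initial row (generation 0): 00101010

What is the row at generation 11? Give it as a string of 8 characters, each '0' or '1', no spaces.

Answer: 11100111

Derivation:
Gen 0: 00101010
Gen 1 (rule 101): 10111110
Gen 2 (rule 86): 10000011
Gen 3 (rule 101): 10111001
Gen 4 (rule 86): 10001111
Gen 5 (rule 101): 10100001
Gen 6 (rule 86): 10110011
Gen 7 (rule 101): 11010001
Gen 8 (rule 86): 01011011
Gen 9 (rule 101): 01101101
Gen 10 (rule 86): 10100101
Gen 11 (rule 101): 11100111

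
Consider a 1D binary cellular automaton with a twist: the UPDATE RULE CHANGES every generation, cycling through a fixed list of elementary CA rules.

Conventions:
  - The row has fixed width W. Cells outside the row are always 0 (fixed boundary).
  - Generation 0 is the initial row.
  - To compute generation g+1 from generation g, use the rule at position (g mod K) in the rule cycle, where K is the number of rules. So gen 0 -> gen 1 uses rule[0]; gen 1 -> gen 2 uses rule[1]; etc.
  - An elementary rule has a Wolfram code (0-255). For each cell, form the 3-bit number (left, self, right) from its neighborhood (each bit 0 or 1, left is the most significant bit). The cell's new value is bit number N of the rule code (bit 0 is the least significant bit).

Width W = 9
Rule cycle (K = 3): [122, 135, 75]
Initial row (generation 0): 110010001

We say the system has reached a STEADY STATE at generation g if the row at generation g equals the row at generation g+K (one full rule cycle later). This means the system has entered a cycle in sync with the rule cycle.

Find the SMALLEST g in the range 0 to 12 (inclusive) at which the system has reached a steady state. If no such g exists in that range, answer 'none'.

Gen 0: 110010001
Gen 1 (rule 122): 111101010
Gen 2 (rule 135): 011001010
Gen 3 (rule 75): 111010000
Gen 4 (rule 122): 101101000
Gen 5 (rule 135): 100001011
Gen 6 (rule 75): 001110011
Gen 7 (rule 122): 011011111
Gen 8 (rule 135): 100001110
Gen 9 (rule 75): 001111010
Gen 10 (rule 122): 011001101
Gen 11 (rule 135): 100010001
Gen 12 (rule 75): 001100110
Gen 13 (rule 122): 011111111
Gen 14 (rule 135): 101111110
Gen 15 (rule 75): 001000010

Answer: none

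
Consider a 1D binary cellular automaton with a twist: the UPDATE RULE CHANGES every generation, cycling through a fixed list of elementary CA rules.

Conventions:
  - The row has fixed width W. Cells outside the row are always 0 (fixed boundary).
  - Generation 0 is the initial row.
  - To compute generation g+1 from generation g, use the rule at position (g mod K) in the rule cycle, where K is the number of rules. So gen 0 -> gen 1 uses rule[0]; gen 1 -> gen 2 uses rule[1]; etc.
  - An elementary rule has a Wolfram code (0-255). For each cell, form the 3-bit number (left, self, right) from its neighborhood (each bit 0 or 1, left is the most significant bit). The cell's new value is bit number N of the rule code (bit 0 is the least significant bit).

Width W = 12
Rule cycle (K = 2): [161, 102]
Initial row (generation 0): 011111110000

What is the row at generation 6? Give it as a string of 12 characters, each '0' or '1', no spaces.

Answer: 101111001001

Derivation:
Gen 0: 011111110000
Gen 1 (rule 161): 001111100111
Gen 2 (rule 102): 010000101001
Gen 3 (rule 161): 000110010000
Gen 4 (rule 102): 001010110000
Gen 5 (rule 161): 100101000111
Gen 6 (rule 102): 101111001001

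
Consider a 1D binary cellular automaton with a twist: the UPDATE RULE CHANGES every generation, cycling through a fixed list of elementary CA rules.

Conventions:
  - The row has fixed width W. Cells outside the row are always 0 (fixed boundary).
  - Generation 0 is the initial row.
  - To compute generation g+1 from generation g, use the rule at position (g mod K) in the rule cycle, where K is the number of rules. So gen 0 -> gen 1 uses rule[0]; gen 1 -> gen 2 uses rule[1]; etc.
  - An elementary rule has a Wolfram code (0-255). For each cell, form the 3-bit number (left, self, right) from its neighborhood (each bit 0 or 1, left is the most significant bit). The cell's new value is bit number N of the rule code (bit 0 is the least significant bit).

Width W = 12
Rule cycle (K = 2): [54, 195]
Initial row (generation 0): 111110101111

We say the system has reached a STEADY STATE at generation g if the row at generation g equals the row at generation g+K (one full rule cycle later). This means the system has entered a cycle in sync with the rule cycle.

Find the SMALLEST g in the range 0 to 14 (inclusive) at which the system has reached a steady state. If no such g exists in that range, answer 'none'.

Answer: none

Derivation:
Gen 0: 111110101111
Gen 1 (rule 54): 000001110000
Gen 2 (rule 195): 111110110111
Gen 3 (rule 54): 000001001000
Gen 4 (rule 195): 111110010011
Gen 5 (rule 54): 000001111100
Gen 6 (rule 195): 111110111101
Gen 7 (rule 54): 000001000011
Gen 8 (rule 195): 111110011101
Gen 9 (rule 54): 000001100011
Gen 10 (rule 195): 111110101101
Gen 11 (rule 54): 000001110011
Gen 12 (rule 195): 111110110101
Gen 13 (rule 54): 000001001111
Gen 14 (rule 195): 111110010111
Gen 15 (rule 54): 000001111000
Gen 16 (rule 195): 111110111011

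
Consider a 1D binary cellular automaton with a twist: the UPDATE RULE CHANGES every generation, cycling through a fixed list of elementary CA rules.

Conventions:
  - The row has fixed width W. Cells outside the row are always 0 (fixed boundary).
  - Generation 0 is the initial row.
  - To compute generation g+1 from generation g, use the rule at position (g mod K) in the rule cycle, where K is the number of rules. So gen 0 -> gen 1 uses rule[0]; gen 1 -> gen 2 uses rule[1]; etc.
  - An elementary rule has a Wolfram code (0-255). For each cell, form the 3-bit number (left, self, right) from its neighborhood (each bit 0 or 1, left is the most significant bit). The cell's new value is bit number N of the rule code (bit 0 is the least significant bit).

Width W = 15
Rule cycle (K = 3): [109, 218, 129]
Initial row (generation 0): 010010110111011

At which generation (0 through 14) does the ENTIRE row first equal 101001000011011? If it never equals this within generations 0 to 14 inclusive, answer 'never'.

Gen 0: 010010110111011
Gen 1 (rule 109): 010011111101111
Gen 2 (rule 218): 101111111101111
Gen 3 (rule 129): 000111111000110
Gen 4 (rule 109): 110100001010110
Gen 5 (rule 218): 110010010000111
Gen 6 (rule 129): 000000000110010
Gen 7 (rule 109): 111111110110010
Gen 8 (rule 218): 111111110111101
Gen 9 (rule 129): 011111100011000
Gen 10 (rule 109): 010000101011011
Gen 11 (rule 218): 101001000011011
Gen 12 (rule 129): 000000011000000
Gen 13 (rule 109): 111111011011111
Gen 14 (rule 218): 111111011011111

Answer: 11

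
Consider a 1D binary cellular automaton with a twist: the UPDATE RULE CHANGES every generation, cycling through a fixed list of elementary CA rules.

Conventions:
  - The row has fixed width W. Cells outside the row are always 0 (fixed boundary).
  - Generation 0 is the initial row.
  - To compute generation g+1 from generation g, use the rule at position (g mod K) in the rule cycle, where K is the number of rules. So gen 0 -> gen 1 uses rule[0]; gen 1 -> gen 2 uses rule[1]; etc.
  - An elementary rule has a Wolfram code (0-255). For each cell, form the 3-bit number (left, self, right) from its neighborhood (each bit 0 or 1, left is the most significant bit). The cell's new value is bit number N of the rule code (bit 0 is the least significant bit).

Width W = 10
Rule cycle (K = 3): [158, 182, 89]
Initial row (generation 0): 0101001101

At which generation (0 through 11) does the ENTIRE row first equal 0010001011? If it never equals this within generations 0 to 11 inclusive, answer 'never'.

Gen 0: 0101001101
Gen 1 (rule 158): 1101111001
Gen 2 (rule 182): 0010110111
Gen 3 (rule 89): 1000110101
Gen 4 (rule 158): 1101100101
Gen 5 (rule 182): 0010011111
Gen 6 (rule 89): 1001010001
Gen 7 (rule 158): 1111011011
Gen 8 (rule 182): 0110100100
Gen 9 (rule 89): 0110010011
Gen 10 (rule 158): 1101111110
Gen 11 (rule 182): 0010111101

Answer: never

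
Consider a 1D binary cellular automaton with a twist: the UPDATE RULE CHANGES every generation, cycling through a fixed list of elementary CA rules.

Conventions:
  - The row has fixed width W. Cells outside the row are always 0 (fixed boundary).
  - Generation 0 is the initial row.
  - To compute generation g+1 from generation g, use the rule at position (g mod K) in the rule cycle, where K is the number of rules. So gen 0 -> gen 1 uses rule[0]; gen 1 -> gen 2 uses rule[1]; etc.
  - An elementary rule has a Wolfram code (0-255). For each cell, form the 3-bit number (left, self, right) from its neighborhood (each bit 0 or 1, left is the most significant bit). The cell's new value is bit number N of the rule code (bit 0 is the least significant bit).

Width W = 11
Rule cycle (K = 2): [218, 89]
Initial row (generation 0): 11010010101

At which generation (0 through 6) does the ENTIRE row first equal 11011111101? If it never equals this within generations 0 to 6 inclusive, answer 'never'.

Answer: never

Derivation:
Gen 0: 11010010101
Gen 1 (rule 218): 11001100000
Gen 2 (rule 89): 11101111111
Gen 3 (rule 218): 11101111111
Gen 4 (rule 89): 10101000001
Gen 5 (rule 218): 00000100010
Gen 6 (rule 89): 11110011001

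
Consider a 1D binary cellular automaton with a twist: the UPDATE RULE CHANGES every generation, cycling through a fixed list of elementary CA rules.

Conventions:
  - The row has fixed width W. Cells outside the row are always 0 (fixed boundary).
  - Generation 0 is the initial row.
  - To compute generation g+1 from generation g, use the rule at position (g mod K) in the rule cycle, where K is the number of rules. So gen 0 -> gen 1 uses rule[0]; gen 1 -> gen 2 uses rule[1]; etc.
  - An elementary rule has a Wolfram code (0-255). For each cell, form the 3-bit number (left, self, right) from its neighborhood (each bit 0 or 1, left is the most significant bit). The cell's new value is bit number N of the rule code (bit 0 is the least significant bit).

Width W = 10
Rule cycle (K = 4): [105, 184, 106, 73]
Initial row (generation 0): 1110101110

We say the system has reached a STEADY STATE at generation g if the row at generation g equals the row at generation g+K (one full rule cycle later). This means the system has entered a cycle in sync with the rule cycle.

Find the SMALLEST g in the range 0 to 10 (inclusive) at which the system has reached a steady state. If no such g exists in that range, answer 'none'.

Answer: none

Derivation:
Gen 0: 1110101110
Gen 1 (rule 105): 1011011010
Gen 2 (rule 184): 0110110101
Gen 3 (rule 106): 1111111010
Gen 4 (rule 73): 1000001000
Gen 5 (rule 105): 0011100011
Gen 6 (rule 184): 0011010010
Gen 7 (rule 106): 0111100100
Gen 8 (rule 73): 0100100001
Gen 9 (rule 105): 0000001100
Gen 10 (rule 184): 0000001010
Gen 11 (rule 106): 0000010100
Gen 12 (rule 73): 1111000001
Gen 13 (rule 105): 1001011100
Gen 14 (rule 184): 0100111010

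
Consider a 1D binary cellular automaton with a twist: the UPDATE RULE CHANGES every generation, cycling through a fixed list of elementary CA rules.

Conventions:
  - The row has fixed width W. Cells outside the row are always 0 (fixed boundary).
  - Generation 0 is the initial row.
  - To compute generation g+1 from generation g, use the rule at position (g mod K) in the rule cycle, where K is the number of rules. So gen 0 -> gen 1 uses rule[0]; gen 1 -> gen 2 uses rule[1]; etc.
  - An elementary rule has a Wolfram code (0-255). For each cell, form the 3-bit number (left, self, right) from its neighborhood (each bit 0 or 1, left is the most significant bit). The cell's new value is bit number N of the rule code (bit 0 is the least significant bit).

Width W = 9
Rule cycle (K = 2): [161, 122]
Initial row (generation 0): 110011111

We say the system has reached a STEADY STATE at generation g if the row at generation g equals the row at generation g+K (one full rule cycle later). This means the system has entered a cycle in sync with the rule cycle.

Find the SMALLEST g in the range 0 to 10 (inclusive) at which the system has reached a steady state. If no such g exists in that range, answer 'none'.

Gen 0: 110011111
Gen 1 (rule 161): 000001110
Gen 2 (rule 122): 000011011
Gen 3 (rule 161): 111000100
Gen 4 (rule 122): 101101010
Gen 5 (rule 161): 010010100
Gen 6 (rule 122): 101101010
Gen 7 (rule 161): 010010100
Gen 8 (rule 122): 101101010
Gen 9 (rule 161): 010010100
Gen 10 (rule 122): 101101010
Gen 11 (rule 161): 010010100
Gen 12 (rule 122): 101101010

Answer: 4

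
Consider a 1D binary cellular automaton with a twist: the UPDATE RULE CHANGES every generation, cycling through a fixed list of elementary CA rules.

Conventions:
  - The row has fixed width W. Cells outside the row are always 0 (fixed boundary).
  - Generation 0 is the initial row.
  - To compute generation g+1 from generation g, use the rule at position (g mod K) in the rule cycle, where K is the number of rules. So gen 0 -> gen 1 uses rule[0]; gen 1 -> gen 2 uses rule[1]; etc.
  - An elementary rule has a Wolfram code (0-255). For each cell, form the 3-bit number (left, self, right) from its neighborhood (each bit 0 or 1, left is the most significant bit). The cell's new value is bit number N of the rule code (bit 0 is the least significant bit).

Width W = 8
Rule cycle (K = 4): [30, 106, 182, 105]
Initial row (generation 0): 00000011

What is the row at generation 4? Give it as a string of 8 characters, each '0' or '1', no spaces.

Gen 0: 00000011
Gen 1 (rule 30): 00000110
Gen 2 (rule 106): 00001110
Gen 3 (rule 182): 00010101
Gen 4 (rule 105): 11001010

Answer: 11001010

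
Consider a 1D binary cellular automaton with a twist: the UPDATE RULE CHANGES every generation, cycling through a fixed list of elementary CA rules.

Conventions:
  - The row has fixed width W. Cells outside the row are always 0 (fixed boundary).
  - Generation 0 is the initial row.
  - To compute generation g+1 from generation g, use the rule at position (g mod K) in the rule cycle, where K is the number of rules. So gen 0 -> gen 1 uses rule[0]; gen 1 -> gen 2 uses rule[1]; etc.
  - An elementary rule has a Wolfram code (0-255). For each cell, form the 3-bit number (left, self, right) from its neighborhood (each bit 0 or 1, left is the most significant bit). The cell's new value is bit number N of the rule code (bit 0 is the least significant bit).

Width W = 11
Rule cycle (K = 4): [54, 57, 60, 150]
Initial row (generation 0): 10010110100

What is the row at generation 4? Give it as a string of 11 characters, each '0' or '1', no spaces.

Answer: 00101011001

Derivation:
Gen 0: 10010110100
Gen 1 (rule 54): 11111001110
Gen 2 (rule 57): 10000101001
Gen 3 (rule 60): 11000111101
Gen 4 (rule 150): 00101011001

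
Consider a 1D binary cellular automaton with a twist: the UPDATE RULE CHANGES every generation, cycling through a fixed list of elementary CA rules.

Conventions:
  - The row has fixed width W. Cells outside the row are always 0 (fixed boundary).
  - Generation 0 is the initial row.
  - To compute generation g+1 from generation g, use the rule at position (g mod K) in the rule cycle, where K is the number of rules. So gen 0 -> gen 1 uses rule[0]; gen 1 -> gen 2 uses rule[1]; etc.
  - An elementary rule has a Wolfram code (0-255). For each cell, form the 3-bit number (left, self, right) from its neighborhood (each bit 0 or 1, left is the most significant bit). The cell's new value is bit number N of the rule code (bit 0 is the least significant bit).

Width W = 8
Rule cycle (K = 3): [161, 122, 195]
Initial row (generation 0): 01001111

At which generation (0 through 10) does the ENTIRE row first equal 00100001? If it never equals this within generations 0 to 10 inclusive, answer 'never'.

Answer: 10

Derivation:
Gen 0: 01001111
Gen 1 (rule 161): 00000110
Gen 2 (rule 122): 00001111
Gen 3 (rule 195): 11110111
Gen 4 (rule 161): 01101010
Gen 5 (rule 122): 11110101
Gen 6 (rule 195): 01110000
Gen 7 (rule 161): 00100111
Gen 8 (rule 122): 01011101
Gen 9 (rule 195): 10001100
Gen 10 (rule 161): 00100001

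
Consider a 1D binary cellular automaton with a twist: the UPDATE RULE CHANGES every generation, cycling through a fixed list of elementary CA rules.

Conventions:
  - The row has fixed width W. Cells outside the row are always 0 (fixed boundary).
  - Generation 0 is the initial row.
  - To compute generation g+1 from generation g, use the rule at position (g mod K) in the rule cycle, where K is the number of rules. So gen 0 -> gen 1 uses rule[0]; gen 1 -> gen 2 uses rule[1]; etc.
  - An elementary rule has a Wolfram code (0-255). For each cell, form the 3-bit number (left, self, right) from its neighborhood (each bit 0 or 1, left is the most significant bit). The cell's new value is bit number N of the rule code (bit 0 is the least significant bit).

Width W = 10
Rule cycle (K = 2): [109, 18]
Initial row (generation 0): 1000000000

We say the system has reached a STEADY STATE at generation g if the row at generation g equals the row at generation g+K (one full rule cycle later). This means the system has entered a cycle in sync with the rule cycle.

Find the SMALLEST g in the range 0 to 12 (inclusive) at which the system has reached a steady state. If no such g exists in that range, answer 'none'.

Gen 0: 1000000000
Gen 1 (rule 109): 1011111111
Gen 2 (rule 18): 0000000000
Gen 3 (rule 109): 1111111111
Gen 4 (rule 18): 0000000000
Gen 5 (rule 109): 1111111111
Gen 6 (rule 18): 0000000000
Gen 7 (rule 109): 1111111111
Gen 8 (rule 18): 0000000000
Gen 9 (rule 109): 1111111111
Gen 10 (rule 18): 0000000000
Gen 11 (rule 109): 1111111111
Gen 12 (rule 18): 0000000000
Gen 13 (rule 109): 1111111111
Gen 14 (rule 18): 0000000000

Answer: 2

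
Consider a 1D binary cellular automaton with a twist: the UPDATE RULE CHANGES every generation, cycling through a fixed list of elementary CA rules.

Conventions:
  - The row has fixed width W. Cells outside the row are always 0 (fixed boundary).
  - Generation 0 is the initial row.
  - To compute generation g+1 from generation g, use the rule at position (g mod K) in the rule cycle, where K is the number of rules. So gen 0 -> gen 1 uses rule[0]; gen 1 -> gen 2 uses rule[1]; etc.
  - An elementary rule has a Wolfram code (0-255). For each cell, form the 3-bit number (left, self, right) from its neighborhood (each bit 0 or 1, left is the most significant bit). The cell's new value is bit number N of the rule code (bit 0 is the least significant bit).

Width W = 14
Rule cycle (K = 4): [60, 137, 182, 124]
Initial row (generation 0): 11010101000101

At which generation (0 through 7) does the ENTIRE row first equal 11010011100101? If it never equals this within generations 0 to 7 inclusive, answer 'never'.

Gen 0: 11010101000101
Gen 1 (rule 60): 10111111100111
Gen 2 (rule 137): 00111111000110
Gen 3 (rule 182): 01011110101001
Gen 4 (rule 124): 01110011111101
Gen 5 (rule 60): 01001010000011
Gen 6 (rule 137): 00000000111010
Gen 7 (rule 182): 00000001010111

Answer: never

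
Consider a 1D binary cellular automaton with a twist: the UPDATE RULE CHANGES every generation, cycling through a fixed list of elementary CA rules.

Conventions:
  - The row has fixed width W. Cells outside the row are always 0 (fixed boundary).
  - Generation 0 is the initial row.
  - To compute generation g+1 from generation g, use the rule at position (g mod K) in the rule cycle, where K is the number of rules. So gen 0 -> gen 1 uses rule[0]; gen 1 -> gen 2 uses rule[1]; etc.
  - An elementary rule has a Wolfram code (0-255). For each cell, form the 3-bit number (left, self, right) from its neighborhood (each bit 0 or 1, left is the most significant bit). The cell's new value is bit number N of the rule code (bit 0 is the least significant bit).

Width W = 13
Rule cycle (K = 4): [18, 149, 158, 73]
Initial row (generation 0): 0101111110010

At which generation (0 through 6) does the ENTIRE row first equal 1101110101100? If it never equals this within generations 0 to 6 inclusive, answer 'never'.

Answer: never

Derivation:
Gen 0: 0101111110010
Gen 1 (rule 18): 1000000001101
Gen 2 (rule 149): 1111111100001
Gen 3 (rule 158): 1111111010011
Gen 4 (rule 73): 1000001000011
Gen 5 (rule 18): 0100010100100
Gen 6 (rule 149): 0111010110111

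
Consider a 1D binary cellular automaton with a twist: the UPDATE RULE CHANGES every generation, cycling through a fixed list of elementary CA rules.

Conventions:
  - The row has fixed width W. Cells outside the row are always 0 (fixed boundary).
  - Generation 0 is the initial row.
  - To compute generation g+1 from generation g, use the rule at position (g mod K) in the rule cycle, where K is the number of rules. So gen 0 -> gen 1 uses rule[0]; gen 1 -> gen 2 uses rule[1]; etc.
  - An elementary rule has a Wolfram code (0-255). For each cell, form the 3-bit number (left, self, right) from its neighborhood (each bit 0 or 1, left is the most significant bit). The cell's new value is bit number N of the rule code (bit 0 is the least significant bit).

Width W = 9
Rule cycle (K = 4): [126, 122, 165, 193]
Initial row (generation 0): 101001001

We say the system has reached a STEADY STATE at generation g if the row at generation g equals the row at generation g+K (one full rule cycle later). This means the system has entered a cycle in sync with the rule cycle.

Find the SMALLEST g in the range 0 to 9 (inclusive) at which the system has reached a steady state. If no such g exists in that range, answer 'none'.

Gen 0: 101001001
Gen 1 (rule 126): 111111111
Gen 2 (rule 122): 100000001
Gen 3 (rule 165): 101111101
Gen 4 (rule 193): 000111100
Gen 5 (rule 126): 001100110
Gen 6 (rule 122): 011111111
Gen 7 (rule 165): 001111110
Gen 8 (rule 193): 100111110
Gen 9 (rule 126): 111100011
Gen 10 (rule 122): 100110111
Gen 11 (rule 165): 100001010
Gen 12 (rule 193): 001100000
Gen 13 (rule 126): 011110000

Answer: none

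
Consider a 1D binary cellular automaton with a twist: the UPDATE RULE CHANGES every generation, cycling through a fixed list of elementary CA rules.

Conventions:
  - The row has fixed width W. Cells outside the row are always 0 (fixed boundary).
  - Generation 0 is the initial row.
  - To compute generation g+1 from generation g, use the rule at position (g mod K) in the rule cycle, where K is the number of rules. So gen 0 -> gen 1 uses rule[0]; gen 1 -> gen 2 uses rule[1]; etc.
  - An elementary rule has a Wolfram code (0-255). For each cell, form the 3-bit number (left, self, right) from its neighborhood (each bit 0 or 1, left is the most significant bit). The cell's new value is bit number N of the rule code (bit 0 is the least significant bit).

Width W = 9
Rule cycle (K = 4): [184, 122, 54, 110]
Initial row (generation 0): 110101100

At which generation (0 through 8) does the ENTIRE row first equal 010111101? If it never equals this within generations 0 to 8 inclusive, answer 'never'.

Gen 0: 110101100
Gen 1 (rule 184): 101011010
Gen 2 (rule 122): 010111101
Gen 3 (rule 54): 111000011
Gen 4 (rule 110): 101000111
Gen 5 (rule 184): 010100110
Gen 6 (rule 122): 101011111
Gen 7 (rule 54): 111100000
Gen 8 (rule 110): 100100000

Answer: 2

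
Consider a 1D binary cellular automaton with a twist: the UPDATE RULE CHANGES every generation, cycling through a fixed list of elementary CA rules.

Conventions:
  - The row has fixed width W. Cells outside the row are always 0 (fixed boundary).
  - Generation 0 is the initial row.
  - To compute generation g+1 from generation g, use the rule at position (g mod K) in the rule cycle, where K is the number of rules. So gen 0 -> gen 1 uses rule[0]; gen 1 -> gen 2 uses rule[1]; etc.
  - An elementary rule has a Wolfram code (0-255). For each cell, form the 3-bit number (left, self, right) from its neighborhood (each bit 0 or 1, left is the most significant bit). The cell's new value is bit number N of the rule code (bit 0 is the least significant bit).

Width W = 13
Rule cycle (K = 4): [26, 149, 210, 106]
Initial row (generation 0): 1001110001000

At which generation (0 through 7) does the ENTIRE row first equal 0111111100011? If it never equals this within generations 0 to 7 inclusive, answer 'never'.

Gen 0: 1001110001000
Gen 1 (rule 26): 0111001010100
Gen 2 (rule 149): 0010101010111
Gen 3 (rule 210): 0100000000011
Gen 4 (rule 106): 1000000000111
Gen 5 (rule 26): 0100000001100
Gen 6 (rule 149): 0111111100011
Gen 7 (rule 210): 1011111110101

Answer: 6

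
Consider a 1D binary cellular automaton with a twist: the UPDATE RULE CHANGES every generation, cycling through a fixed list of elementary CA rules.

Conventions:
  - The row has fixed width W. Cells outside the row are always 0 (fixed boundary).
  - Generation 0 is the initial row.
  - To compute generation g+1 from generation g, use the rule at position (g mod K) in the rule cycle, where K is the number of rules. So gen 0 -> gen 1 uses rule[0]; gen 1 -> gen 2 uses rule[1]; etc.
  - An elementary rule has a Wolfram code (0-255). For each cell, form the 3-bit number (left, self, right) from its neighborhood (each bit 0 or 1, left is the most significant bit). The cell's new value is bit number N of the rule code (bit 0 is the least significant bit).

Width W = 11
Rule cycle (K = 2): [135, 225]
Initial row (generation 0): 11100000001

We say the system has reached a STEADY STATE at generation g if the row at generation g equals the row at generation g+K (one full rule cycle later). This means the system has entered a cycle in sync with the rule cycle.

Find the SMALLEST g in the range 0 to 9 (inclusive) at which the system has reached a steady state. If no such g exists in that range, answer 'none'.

Gen 0: 11100000001
Gen 1 (rule 135): 01001111111
Gen 2 (rule 225): 00000111111
Gen 3 (rule 135): 11111011110
Gen 4 (rule 225): 01111101110
Gen 5 (rule 135): 10111000100
Gen 6 (rule 225): 01011010001
Gen 7 (rule 135): 11000010111
Gen 8 (rule 225): 01011001011
Gen 9 (rule 135): 11000011000
Gen 10 (rule 225): 01011001011
Gen 11 (rule 135): 11000011000

Answer: 8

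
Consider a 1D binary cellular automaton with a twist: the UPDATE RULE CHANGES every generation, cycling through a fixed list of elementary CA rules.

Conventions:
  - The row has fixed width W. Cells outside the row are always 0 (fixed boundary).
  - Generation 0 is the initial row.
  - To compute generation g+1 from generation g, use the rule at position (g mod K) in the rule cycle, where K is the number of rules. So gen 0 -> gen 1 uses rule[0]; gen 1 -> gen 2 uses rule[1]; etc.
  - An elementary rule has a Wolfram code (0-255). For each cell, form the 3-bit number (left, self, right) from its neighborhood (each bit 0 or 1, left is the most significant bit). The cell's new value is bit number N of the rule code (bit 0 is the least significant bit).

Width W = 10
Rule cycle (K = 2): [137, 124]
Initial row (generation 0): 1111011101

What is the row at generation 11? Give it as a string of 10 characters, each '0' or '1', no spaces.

Gen 0: 1111011101
Gen 1 (rule 137): 1110011000
Gen 2 (rule 124): 1011011100
Gen 3 (rule 137): 0010011001
Gen 4 (rule 124): 0011011101
Gen 5 (rule 137): 1010011000
Gen 6 (rule 124): 1111011100
Gen 7 (rule 137): 1110011001
Gen 8 (rule 124): 1011011101
Gen 9 (rule 137): 0010011000
Gen 10 (rule 124): 0011011100
Gen 11 (rule 137): 1010011001

Answer: 1010011001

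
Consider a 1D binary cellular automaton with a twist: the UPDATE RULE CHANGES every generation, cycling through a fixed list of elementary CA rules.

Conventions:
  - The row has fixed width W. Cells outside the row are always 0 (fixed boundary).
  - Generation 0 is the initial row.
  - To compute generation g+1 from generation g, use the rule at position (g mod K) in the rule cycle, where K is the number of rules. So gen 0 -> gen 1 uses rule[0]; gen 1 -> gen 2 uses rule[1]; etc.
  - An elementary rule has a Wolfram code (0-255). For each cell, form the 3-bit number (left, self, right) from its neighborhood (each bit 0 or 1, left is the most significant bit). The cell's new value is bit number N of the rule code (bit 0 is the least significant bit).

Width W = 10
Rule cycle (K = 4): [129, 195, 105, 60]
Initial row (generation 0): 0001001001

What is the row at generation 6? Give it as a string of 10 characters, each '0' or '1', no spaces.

Answer: 0011110101

Derivation:
Gen 0: 0001001001
Gen 1 (rule 129): 1100000000
Gen 2 (rule 195): 0101111111
Gen 3 (rule 105): 0011000001
Gen 4 (rule 60): 0010100001
Gen 5 (rule 129): 1000001100
Gen 6 (rule 195): 0011110101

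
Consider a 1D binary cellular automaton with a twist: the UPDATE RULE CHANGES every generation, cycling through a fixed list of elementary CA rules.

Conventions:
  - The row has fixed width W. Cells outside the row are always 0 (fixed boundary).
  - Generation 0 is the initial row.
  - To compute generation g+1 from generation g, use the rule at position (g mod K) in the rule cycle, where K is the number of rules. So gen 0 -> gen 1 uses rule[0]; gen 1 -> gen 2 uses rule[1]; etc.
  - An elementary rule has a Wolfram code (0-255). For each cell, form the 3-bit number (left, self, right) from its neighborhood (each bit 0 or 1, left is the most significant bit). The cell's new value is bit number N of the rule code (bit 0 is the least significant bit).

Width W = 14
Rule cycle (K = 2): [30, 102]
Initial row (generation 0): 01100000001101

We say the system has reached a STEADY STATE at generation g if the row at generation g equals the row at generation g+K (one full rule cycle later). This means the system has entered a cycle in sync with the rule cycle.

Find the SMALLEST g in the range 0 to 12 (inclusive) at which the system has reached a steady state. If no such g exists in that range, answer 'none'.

Gen 0: 01100000001101
Gen 1 (rule 30): 11010000011001
Gen 2 (rule 102): 01110000101011
Gen 3 (rule 30): 11001001101010
Gen 4 (rule 102): 01011010111110
Gen 5 (rule 30): 11010010100001
Gen 6 (rule 102): 01110111100011
Gen 7 (rule 30): 11000100010110
Gen 8 (rule 102): 01001100111010
Gen 9 (rule 30): 11111011100011
Gen 10 (rule 102): 00001100100101
Gen 11 (rule 30): 00011011111101
Gen 12 (rule 102): 00101100000111
Gen 13 (rule 30): 01101010001100
Gen 14 (rule 102): 10111110010100

Answer: none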